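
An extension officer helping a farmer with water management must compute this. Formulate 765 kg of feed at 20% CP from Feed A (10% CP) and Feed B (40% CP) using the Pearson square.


parts_A = CP_b - target = 40 - 20 = 20
parts_B = target - CP_a = 20 - 10 = 10
total_parts = 20 + 10 = 30
Feed A = 765 * 20 / 30 = 510 kg
Feed B = 765 * 10 / 30 = 255 kg

510 kg


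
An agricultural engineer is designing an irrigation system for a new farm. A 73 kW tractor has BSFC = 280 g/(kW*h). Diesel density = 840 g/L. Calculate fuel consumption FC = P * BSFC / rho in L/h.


FC = P * BSFC / rho_fuel
   = 73 * 280 / 840
   = 20440 / 840
   = 24.33 L/h


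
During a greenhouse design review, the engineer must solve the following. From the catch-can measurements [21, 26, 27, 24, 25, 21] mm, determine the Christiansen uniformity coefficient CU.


xbar = 144 / 6 = 24
sum|xi - xbar| = 12
CU = 100 * (1 - 12 / (6 * 24))
   = 100 * (1 - 0.0833)
   = 91.67%


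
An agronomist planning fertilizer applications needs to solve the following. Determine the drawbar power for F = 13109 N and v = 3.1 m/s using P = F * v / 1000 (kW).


P = F * v / 1000
  = 13109 * 3.1 / 1000
  = 40637.90 / 1000
  = 40.64 kW


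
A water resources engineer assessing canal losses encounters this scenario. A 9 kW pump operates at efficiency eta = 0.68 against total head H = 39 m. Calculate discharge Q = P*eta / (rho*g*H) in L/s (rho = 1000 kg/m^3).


Q = (P * 1000 * eta) / (rho * g * H)
  = (9 * 1000 * 0.68) / (1000 * 9.81 * 39)
  = 6120 / 382590
  = 0.01600 m^3/s = 16.00 L/s


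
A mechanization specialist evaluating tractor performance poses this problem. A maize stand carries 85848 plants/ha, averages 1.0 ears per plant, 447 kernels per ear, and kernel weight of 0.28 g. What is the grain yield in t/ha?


Y = density * ears * kernels * kw
  = 85848 * 1.0 * 447 * 0.28 g/ha
  = 10744735.68 g/ha
  = 10744.74 kg/ha = 10.74 t/ha


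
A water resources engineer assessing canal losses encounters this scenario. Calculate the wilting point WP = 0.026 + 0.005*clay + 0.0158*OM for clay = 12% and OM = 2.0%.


WP = 0.026 + 0.005*12 + 0.0158*2.0
   = 0.026 + 0.0600 + 0.0316
   = 0.1176


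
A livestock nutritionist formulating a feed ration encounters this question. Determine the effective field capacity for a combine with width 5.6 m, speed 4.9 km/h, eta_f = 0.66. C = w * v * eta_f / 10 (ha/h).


C = w * v * eta_f / 10
  = 5.6 * 4.9 * 0.66 / 10
  = 18.11 / 10
  = 1.81 ha/h


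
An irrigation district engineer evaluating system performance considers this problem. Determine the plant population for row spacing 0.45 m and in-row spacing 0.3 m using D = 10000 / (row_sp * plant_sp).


D = 10000 / (row_sp * plant_sp)
  = 10000 / (0.45 * 0.3)
  = 10000 / 0.1350
  = 74074.07 plants/ha


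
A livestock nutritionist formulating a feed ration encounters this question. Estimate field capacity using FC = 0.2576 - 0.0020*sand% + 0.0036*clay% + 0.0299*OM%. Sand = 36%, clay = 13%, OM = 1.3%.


FC = 0.2576 - 0.0020*36 + 0.0036*13 + 0.0299*1.3
   = 0.2576 - 0.0720 + 0.0468 + 0.0389
   = 0.2713


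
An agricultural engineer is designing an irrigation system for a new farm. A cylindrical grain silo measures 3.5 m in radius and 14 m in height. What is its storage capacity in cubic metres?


V = pi * r^2 * h
  = pi * 3.5^2 * 14
  = pi * 12.25 * 14
  = 538.78 m^3


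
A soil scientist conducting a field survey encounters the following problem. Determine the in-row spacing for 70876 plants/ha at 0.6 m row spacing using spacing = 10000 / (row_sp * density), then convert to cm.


spacing = 10000 / (row_sp * density)
        = 10000 / (0.6 * 70876)
        = 10000 / 42525.60
        = 0.23515 m = 23.52 cm


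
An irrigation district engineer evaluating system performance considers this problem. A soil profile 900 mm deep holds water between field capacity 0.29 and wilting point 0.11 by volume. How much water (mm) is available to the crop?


AW = (FC - WP) * D
   = (0.29 - 0.11) * 900
   = 0.18 * 900
   = 162 mm


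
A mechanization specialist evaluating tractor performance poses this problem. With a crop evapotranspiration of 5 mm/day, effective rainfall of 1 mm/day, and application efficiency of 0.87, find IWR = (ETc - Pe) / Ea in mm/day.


IWR = (ETc - Pe) / Ea
    = (5 - 1) / 0.87
    = 4 / 0.87
    = 4.60 mm/day


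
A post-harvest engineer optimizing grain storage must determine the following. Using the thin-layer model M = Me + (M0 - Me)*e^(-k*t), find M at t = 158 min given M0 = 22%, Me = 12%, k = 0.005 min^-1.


M = Me + (M0 - Me) * e^(-k*t)
  = 12 + (22 - 12) * e^(-0.005*158)
  = 12 + 10 * e^(-0.790)
  = 12 + 10 * 0.45384
  = 12 + 4.5384
  = 16.54%


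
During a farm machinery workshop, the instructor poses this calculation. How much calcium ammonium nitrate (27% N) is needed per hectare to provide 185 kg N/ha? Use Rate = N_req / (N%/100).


Rate = N_required / (N_content / 100)
     = 185 / (27 / 100)
     = 185 / 0.27
     = 685.19 kg/ha


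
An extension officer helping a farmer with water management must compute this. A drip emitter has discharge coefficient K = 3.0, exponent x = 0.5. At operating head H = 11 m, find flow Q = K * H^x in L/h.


Q = K * H^x
  = 3.0 * 11^0.5
  = 3.0 * 3.3166
  = 9.95 L/h


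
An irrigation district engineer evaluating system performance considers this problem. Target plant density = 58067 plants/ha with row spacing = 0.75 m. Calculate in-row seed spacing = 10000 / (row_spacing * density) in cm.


spacing = 10000 / (row_sp * density)
        = 10000 / (0.75 * 58067)
        = 10000 / 43550.25
        = 0.22962 m = 22.96 cm


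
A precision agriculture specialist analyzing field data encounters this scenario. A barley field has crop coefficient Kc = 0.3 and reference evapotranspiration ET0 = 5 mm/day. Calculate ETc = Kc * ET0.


ETc = Kc * ET0
    = 0.3 * 5
    = 1.50 mm/day


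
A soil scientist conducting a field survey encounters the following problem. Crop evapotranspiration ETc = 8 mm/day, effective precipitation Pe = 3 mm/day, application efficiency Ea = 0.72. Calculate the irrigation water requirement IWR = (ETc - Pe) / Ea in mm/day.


IWR = (ETc - Pe) / Ea
    = (8 - 3) / 0.72
    = 5 / 0.72
    = 6.94 mm/day


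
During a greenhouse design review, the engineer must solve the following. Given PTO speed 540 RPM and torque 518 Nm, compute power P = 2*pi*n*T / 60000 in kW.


P = 2*pi*n*T / 60000
  = 2*pi * 540 * 518 / 60000
  = 1757532.59 / 60000
  = 29.29 kW


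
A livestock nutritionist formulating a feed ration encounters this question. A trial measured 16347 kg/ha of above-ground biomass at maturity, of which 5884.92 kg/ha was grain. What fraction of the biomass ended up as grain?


HI = grain_yield / biomass
   = 5884.92 / 16347
   = 0.36


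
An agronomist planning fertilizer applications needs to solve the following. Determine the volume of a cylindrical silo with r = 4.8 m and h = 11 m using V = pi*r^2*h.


V = pi * r^2 * h
  = pi * 4.8^2 * 11
  = pi * 23.04 * 11
  = 796.21 m^3


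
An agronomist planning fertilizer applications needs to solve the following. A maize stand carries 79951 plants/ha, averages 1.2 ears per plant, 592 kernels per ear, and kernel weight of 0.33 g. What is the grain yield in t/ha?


Y = density * ears * kernels * kw
  = 79951 * 1.2 * 592 * 0.33 g/ha
  = 18743072.83 g/ha
  = 18743.07 kg/ha = 18.74 t/ha


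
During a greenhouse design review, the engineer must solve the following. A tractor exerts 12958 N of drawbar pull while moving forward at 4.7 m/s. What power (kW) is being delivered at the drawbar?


P = F * v / 1000
  = 12958 * 4.7 / 1000
  = 60902.60 / 1000
  = 60.90 kW


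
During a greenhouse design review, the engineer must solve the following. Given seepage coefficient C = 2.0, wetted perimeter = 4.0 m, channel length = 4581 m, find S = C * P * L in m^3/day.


S = C * P * L
  = 2.0 * 4.0 * 4581
  = 36648 m^3/day


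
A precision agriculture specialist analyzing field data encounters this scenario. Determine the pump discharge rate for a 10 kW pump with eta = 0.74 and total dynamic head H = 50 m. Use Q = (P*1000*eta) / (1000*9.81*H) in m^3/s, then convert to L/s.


Q = (P * 1000 * eta) / (rho * g * H)
  = (10 * 1000 * 0.74) / (1000 * 9.81 * 50)
  = 7400 / 490500
  = 0.01509 m^3/s = 15.09 L/s


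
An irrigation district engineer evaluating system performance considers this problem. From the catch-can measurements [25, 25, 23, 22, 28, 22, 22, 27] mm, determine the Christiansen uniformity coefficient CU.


xbar = 194 / 8 = 24.250
sum|xi - xbar| = 16
CU = 100 * (1 - 16 / (8 * 24.250))
   = 100 * (1 - 0.0825)
   = 91.75%


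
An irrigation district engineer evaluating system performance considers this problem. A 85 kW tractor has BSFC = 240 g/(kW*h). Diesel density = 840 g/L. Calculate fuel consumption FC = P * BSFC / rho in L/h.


FC = P * BSFC / rho_fuel
   = 85 * 240 / 840
   = 20400 / 840
   = 24.29 L/h


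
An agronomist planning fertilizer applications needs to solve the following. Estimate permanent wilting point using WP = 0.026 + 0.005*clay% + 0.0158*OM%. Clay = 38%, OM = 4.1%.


WP = 0.026 + 0.005*38 + 0.0158*4.1
   = 0.026 + 0.1900 + 0.0648
   = 0.2808


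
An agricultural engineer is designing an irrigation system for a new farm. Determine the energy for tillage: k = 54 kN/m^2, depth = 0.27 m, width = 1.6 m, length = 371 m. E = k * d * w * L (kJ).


E = k * d * w * L
  = 54 * 0.27 * 1.6 * 371
  = 8654.69 kJ


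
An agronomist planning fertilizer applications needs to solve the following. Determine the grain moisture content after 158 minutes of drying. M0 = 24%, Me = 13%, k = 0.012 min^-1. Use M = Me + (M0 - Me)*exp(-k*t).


M = Me + (M0 - Me) * e^(-k*t)
  = 13 + (24 - 13) * e^(-0.012*158)
  = 13 + 11 * e^(-1.896)
  = 13 + 11 * 0.15017
  = 13 + 1.6518
  = 14.65%


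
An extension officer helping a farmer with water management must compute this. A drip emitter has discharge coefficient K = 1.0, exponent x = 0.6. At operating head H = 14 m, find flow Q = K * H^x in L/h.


Q = K * H^x
  = 1.0 * 14^0.6
  = 1.0 * 4.8717
  = 4.87 L/h


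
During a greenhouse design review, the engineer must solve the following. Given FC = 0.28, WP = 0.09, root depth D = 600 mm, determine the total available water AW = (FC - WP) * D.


AW = (FC - WP) * D
   = (0.28 - 0.09) * 600
   = 0.19 * 600
   = 114 mm


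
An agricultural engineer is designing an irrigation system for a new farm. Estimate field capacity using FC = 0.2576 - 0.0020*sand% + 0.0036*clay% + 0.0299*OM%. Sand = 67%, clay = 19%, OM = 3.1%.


FC = 0.2576 - 0.0020*67 + 0.0036*19 + 0.0299*3.1
   = 0.2576 - 0.1340 + 0.0684 + 0.0927
   = 0.2847


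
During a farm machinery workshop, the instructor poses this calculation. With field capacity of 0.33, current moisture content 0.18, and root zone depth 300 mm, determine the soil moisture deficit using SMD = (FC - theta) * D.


SMD = (FC - theta) * D
    = (0.33 - 0.18) * 300
    = 0.150 * 300
    = 45 mm


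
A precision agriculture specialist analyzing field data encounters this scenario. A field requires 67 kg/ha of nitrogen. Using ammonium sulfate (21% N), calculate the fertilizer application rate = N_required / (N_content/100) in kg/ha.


Rate = N_required / (N_content / 100)
     = 67 / (21 / 100)
     = 67 / 0.21
     = 319.05 kg/ha


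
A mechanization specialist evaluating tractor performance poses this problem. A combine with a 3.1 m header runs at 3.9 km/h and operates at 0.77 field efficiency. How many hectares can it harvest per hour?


C = w * v * eta_f / 10
  = 3.1 * 3.9 * 0.77 / 10
  = 9.31 / 10
  = 0.93 ha/h


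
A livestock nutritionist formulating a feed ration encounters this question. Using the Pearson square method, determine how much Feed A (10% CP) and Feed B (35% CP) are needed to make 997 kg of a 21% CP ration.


parts_A = CP_b - target = 35 - 21 = 14
parts_B = target - CP_a = 21 - 10 = 11
total_parts = 14 + 11 = 25
Feed A = 997 * 14 / 25 = 558.32 kg
Feed B = 997 * 11 / 25 = 438.68 kg

558.32 kg


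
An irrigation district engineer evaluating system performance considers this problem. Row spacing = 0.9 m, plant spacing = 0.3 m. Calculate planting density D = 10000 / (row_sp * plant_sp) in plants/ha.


D = 10000 / (row_sp * plant_sp)
  = 10000 / (0.9 * 0.3)
  = 10000 / 0.2700
  = 37037.04 plants/ha


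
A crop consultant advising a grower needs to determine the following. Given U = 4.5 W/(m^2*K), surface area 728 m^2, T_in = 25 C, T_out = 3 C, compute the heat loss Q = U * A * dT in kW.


dT = 25 - (3) = 22 K
Q = U * A * dT
  = 4.5 * 728 * 22
  = 72072 W = 72.07 kW


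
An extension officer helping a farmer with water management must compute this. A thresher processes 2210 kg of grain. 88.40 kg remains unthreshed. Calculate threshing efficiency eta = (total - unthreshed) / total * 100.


eta = (total - unthreshed) / total * 100
    = (2210 - 88.40) / 2210 * 100
    = 2121.60 / 2210 * 100
    = 96%


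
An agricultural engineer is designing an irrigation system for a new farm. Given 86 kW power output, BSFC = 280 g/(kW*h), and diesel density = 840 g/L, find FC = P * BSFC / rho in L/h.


FC = P * BSFC / rho_fuel
   = 86 * 280 / 840
   = 24080 / 840
   = 28.67 L/h


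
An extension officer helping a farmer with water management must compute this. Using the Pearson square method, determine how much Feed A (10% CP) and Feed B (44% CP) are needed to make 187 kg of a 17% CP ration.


parts_A = CP_b - target = 44 - 17 = 27
parts_B = target - CP_a = 17 - 10 = 7
total_parts = 27 + 7 = 34
Feed A = 187 * 27 / 34 = 148.50 kg
Feed B = 187 * 7 / 34 = 38.50 kg

148.50 kg


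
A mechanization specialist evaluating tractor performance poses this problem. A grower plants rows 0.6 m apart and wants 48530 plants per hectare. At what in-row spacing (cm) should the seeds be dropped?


spacing = 10000 / (row_sp * density)
        = 10000 / (0.6 * 48530)
        = 10000 / 29118
        = 0.34343 m = 34.34 cm


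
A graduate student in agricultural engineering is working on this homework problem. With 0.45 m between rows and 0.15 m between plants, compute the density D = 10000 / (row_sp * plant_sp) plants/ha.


D = 10000 / (row_sp * plant_sp)
  = 10000 / (0.45 * 0.15)
  = 10000 / 0.0675
  = 148148.15 plants/ha


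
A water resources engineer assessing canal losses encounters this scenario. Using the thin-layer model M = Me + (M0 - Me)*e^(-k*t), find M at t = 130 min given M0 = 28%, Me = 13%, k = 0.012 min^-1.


M = Me + (M0 - Me) * e^(-k*t)
  = 13 + (28 - 13) * e^(-0.012*130)
  = 13 + 15 * e^(-1.560)
  = 13 + 15 * 0.21014
  = 13 + 3.1520
  = 16.15%


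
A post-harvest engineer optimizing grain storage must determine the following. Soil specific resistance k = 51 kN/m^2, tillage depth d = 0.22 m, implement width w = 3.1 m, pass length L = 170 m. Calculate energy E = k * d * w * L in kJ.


E = k * d * w * L
  = 51 * 0.22 * 3.1 * 170
  = 5912.94 kJ


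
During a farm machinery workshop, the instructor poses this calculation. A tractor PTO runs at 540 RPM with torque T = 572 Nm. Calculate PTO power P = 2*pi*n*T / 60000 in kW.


P = 2*pi*n*T / 60000
  = 2*pi * 540 * 572 / 60000
  = 1940750.28 / 60000
  = 32.35 kW


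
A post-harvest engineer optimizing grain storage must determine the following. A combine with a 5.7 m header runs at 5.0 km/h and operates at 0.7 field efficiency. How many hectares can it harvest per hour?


C = w * v * eta_f / 10
  = 5.7 * 5.0 * 0.7 / 10
  = 19.95 / 10
  = 2.00 ha/h


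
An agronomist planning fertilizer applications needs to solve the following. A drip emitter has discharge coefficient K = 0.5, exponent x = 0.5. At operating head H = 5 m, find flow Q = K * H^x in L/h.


Q = K * H^x
  = 0.5 * 5^0.5
  = 0.5 * 2.2361
  = 1.12 L/h


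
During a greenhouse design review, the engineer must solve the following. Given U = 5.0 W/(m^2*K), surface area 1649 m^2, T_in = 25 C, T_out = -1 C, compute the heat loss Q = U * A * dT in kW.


dT = 25 - (-1) = 26 K
Q = U * A * dT
  = 5.0 * 1649 * 26
  = 214370 W = 214.37 kW


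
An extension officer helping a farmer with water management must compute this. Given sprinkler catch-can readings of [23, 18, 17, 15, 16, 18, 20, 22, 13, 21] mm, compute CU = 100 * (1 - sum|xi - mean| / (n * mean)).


xbar = 183 / 10 = 18.300
sum|xi - xbar| = 25.600
CU = 100 * (1 - 25.600 / (10 * 18.300))
   = 100 * (1 - 0.1399)
   = 86.01%


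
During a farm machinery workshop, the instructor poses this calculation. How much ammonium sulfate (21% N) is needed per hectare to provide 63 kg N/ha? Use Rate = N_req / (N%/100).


Rate = N_required / (N_content / 100)
     = 63 / (21 / 100)
     = 63 / 0.21
     = 300 kg/ha


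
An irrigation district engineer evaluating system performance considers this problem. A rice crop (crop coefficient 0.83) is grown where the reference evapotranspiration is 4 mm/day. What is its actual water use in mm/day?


ETc = Kc * ET0
    = 0.83 * 4
    = 3.32 mm/day


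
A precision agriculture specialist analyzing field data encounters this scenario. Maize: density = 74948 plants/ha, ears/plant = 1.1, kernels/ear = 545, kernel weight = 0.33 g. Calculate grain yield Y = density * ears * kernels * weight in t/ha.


Y = density * ears * kernels * kw
  = 74948 * 1.1 * 545 * 0.33 g/ha
  = 14827337.58 g/ha
  = 14827.34 kg/ha = 14.83 t/ha


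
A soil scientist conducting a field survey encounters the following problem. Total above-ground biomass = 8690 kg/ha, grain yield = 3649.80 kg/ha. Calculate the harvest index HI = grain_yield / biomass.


HI = grain_yield / biomass
   = 3649.80 / 8690
   = 0.42


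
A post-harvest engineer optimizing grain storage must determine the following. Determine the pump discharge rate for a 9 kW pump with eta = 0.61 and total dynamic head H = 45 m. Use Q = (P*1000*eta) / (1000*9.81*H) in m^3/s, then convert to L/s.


Q = (P * 1000 * eta) / (rho * g * H)
  = (9 * 1000 * 0.61) / (1000 * 9.81 * 45)
  = 5490 / 441450
  = 0.01244 m^3/s = 12.44 L/s


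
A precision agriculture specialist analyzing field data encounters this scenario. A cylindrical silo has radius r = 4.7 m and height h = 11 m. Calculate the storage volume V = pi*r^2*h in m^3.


V = pi * r^2 * h
  = pi * 4.7^2 * 11
  = pi * 22.09 * 11
  = 763.38 m^3


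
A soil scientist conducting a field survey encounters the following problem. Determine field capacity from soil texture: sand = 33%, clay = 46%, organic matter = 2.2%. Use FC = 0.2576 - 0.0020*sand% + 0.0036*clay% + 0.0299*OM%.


FC = 0.2576 - 0.0020*33 + 0.0036*46 + 0.0299*2.2
   = 0.2576 - 0.0660 + 0.1656 + 0.0658
   = 0.4230


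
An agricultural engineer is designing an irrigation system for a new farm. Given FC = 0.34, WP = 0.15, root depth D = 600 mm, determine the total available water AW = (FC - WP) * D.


AW = (FC - WP) * D
   = (0.34 - 0.15) * 600
   = 0.19 * 600
   = 114 mm


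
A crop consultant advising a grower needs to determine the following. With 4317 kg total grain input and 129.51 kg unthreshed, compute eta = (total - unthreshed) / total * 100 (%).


eta = (total - unthreshed) / total * 100
    = (4317 - 129.51) / 4317 * 100
    = 4187.49 / 4317 * 100
    = 97%


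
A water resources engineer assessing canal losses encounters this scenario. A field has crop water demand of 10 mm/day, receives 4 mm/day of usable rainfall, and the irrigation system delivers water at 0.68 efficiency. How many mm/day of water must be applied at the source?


IWR = (ETc - Pe) / Ea
    = (10 - 4) / 0.68
    = 6 / 0.68
    = 8.82 mm/day


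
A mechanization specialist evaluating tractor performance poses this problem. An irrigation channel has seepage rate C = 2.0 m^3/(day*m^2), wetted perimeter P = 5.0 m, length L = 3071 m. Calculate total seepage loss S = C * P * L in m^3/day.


S = C * P * L
  = 2.0 * 5.0 * 3071
  = 30710 m^3/day


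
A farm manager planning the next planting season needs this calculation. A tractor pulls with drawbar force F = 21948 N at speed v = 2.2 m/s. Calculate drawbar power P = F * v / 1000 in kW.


P = F * v / 1000
  = 21948 * 2.2 / 1000
  = 48285.60 / 1000
  = 48.29 kW


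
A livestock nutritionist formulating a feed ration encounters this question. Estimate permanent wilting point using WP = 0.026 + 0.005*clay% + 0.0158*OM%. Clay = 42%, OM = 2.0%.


WP = 0.026 + 0.005*42 + 0.0158*2.0
   = 0.026 + 0.2100 + 0.0316
   = 0.2676


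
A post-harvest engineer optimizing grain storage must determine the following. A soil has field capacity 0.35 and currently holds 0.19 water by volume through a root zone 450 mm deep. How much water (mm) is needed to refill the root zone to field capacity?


SMD = (FC - theta) * D
    = (0.35 - 0.19) * 450
    = 0.160 * 450
    = 72 mm


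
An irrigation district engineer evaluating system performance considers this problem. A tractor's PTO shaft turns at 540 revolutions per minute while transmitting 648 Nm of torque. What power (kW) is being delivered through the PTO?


P = 2*pi*n*T / 60000
  = 2*pi * 540 * 648 / 60000
  = 2198612.20 / 60000
  = 36.64 kW


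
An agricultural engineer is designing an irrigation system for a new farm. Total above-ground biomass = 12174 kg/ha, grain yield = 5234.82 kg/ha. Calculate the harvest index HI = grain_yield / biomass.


HI = grain_yield / biomass
   = 5234.82 / 12174
   = 0.43


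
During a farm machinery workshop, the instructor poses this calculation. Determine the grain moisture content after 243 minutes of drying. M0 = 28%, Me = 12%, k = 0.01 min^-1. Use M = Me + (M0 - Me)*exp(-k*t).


M = Me + (M0 - Me) * e^(-k*t)
  = 12 + (28 - 12) * e^(-0.01*243)
  = 12 + 16 * e^(-2.430)
  = 12 + 16 * 0.08804
  = 12 + 1.4086
  = 13.41%


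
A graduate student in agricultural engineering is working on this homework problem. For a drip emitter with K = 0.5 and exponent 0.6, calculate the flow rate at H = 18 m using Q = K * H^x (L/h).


Q = K * H^x
  = 0.5 * 18^0.6
  = 0.5 * 5.6645
  = 2.83 L/h


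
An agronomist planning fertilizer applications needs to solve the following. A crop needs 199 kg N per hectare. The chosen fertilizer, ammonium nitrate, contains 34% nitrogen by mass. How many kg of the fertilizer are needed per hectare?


Rate = N_required / (N_content / 100)
     = 199 / (34 / 100)
     = 199 / 0.34
     = 585.29 kg/ha


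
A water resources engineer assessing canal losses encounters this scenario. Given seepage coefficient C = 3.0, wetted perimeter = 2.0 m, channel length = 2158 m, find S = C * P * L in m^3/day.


S = C * P * L
  = 3.0 * 2.0 * 2158
  = 12948 m^3/day


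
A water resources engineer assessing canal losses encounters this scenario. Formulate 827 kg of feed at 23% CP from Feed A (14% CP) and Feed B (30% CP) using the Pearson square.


parts_A = CP_b - target = 30 - 23 = 7
parts_B = target - CP_a = 23 - 14 = 9
total_parts = 7 + 9 = 16
Feed A = 827 * 7 / 16 = 361.81 kg
Feed B = 827 * 9 / 16 = 465.19 kg

361.81 kg


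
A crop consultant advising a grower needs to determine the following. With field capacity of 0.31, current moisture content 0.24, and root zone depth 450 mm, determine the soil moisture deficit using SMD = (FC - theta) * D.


SMD = (FC - theta) * D
    = (0.31 - 0.24) * 450
    = 0.070 * 450
    = 31.50 mm


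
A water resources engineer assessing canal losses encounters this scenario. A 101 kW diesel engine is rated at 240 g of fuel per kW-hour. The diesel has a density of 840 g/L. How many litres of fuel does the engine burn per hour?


FC = P * BSFC / rho_fuel
   = 101 * 240 / 840
   = 24240 / 840
   = 28.86 L/h


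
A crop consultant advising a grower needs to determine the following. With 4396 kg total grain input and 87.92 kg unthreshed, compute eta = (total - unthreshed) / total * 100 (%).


eta = (total - unthreshed) / total * 100
    = (4396 - 87.92) / 4396 * 100
    = 4308.08 / 4396 * 100
    = 98%


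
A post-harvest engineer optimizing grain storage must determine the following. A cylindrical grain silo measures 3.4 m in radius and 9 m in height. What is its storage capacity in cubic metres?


V = pi * r^2 * h
  = pi * 3.4^2 * 9
  = pi * 11.56 * 9
  = 326.85 m^3


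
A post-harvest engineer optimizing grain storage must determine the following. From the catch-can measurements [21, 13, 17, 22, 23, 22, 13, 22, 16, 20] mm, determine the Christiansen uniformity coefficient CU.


xbar = 189 / 10 = 18.900
sum|xi - xbar| = 33.200
CU = 100 * (1 - 33.200 / (10 * 18.900))
   = 100 * (1 - 0.1757)
   = 82.43%


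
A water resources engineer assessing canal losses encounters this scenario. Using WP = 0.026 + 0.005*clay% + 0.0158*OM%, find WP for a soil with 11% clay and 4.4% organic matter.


WP = 0.026 + 0.005*11 + 0.0158*4.4
   = 0.026 + 0.0550 + 0.0695
   = 0.1505


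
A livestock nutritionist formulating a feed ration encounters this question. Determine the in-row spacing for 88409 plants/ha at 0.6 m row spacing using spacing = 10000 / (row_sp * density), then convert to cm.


spacing = 10000 / (row_sp * density)
        = 10000 / (0.6 * 88409)
        = 10000 / 53045.40
        = 0.18852 m = 18.85 cm


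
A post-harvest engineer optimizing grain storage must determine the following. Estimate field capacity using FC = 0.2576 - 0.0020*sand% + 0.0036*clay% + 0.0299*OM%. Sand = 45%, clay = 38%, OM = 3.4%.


FC = 0.2576 - 0.0020*45 + 0.0036*38 + 0.0299*3.4
   = 0.2576 - 0.0900 + 0.1368 + 0.1017
   = 0.4061


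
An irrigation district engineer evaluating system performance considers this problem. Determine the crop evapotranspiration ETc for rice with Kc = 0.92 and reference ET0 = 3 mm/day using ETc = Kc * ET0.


ETc = Kc * ET0
    = 0.92 * 3
    = 2.76 mm/day


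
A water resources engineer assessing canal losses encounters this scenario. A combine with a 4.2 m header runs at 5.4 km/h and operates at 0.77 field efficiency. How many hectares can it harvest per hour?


C = w * v * eta_f / 10
  = 4.2 * 5.4 * 0.77 / 10
  = 17.46 / 10
  = 1.75 ha/h


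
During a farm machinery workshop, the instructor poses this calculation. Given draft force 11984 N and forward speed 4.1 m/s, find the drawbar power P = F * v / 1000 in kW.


P = F * v / 1000
  = 11984 * 4.1 / 1000
  = 49134.40 / 1000
  = 49.13 kW


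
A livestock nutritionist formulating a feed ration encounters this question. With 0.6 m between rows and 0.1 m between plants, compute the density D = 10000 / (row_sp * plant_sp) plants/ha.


D = 10000 / (row_sp * plant_sp)
  = 10000 / (0.6 * 0.1)
  = 10000 / 0.0600
  = 166666.67 plants/ha


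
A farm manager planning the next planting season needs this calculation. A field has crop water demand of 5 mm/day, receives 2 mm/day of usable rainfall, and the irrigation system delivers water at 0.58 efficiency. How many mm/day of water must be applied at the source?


IWR = (ETc - Pe) / Ea
    = (5 - 2) / 0.58
    = 3 / 0.58
    = 5.17 mm/day


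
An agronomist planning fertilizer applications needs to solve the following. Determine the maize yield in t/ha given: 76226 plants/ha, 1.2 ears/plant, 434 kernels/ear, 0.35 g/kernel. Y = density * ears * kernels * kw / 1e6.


Y = density * ears * kernels * kw
  = 76226 * 1.2 * 434 * 0.35 g/ha
  = 13894475.28 g/ha
  = 13894.48 kg/ha = 13.89 t/ha


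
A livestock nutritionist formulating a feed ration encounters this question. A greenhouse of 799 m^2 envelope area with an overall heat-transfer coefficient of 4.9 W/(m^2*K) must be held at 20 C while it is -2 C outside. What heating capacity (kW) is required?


dT = 20 - (-2) = 22 K
Q = U * A * dT
  = 4.9 * 799 * 22
  = 86132.20 W = 86.13 kW


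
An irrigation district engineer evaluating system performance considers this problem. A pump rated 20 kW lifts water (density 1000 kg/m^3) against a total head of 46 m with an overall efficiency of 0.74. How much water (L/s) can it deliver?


Q = (P * 1000 * eta) / (rho * g * H)
  = (20 * 1000 * 0.74) / (1000 * 9.81 * 46)
  = 14800 / 451260
  = 0.03280 m^3/s = 32.80 L/s


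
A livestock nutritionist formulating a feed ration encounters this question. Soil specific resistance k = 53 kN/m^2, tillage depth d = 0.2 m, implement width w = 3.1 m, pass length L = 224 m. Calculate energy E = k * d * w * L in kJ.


E = k * d * w * L
  = 53 * 0.2 * 3.1 * 224
  = 7360.64 kJ


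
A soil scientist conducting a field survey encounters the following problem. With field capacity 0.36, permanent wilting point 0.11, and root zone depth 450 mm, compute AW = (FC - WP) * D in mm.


AW = (FC - WP) * D
   = (0.36 - 0.11) * 450
   = 0.25 * 450
   = 112.50 mm


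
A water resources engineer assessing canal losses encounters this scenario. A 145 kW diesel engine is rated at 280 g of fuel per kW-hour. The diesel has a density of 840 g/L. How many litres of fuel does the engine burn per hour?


FC = P * BSFC / rho_fuel
   = 145 * 280 / 840
   = 40600 / 840
   = 48.33 L/h


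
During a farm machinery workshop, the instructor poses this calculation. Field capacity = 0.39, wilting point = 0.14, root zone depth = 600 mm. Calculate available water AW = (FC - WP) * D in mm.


AW = (FC - WP) * D
   = (0.39 - 0.14) * 600
   = 0.25 * 600
   = 150 mm


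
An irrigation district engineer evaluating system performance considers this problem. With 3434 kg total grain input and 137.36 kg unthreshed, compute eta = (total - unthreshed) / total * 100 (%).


eta = (total - unthreshed) / total * 100
    = (3434 - 137.36) / 3434 * 100
    = 3296.64 / 3434 * 100
    = 96%


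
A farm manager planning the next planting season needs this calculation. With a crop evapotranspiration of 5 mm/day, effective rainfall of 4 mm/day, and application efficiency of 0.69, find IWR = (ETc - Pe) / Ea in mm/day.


IWR = (ETc - Pe) / Ea
    = (5 - 4) / 0.69
    = 1 / 0.69
    = 1.45 mm/day


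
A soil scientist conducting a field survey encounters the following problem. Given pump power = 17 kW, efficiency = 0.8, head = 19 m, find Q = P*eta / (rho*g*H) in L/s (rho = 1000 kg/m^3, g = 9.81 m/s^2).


Q = (P * 1000 * eta) / (rho * g * H)
  = (17 * 1000 * 0.8) / (1000 * 9.81 * 19)
  = 13600 / 186390
  = 0.07297 m^3/s = 72.97 L/s


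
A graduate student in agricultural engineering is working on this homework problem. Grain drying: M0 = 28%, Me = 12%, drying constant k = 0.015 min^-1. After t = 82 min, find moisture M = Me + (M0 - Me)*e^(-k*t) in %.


M = Me + (M0 - Me) * e^(-k*t)
  = 12 + (28 - 12) * e^(-0.015*82)
  = 12 + 16 * e^(-1.230)
  = 12 + 16 * 0.29229
  = 12 + 4.6767
  = 16.68%


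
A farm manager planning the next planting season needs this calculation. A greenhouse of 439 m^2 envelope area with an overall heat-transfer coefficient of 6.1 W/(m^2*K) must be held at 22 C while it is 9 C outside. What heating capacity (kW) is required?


dT = 22 - (9) = 13 K
Q = U * A * dT
  = 6.1 * 439 * 13
  = 34812.70 W = 34.81 kW


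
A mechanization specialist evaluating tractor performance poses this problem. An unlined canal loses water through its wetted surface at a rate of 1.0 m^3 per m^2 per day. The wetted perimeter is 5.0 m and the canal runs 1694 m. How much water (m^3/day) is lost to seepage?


S = C * P * L
  = 1.0 * 5.0 * 1694
  = 8470 m^3/day


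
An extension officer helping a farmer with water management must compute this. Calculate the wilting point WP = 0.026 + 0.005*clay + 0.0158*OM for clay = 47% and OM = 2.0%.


WP = 0.026 + 0.005*47 + 0.0158*2.0
   = 0.026 + 0.2350 + 0.0316
   = 0.2926


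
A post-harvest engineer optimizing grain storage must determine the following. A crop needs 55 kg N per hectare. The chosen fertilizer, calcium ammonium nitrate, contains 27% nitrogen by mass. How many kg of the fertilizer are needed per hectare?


Rate = N_required / (N_content / 100)
     = 55 / (27 / 100)
     = 55 / 0.27
     = 203.70 kg/ha


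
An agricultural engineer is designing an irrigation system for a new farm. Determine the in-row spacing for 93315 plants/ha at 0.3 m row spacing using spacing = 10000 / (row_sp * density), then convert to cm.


spacing = 10000 / (row_sp * density)
        = 10000 / (0.3 * 93315)
        = 10000 / 27994.50
        = 0.35721 m = 35.72 cm


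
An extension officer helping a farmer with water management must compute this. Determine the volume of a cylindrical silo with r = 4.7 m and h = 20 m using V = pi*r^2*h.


V = pi * r^2 * h
  = pi * 4.7^2 * 20
  = pi * 22.09 * 20
  = 1387.96 m^3


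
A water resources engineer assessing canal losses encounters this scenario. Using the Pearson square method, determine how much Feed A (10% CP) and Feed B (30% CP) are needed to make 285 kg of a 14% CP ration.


parts_A = CP_b - target = 30 - 14 = 16
parts_B = target - CP_a = 14 - 10 = 4
total_parts = 16 + 4 = 20
Feed A = 285 * 16 / 20 = 228 kg
Feed B = 285 * 4 / 20 = 57 kg

228 kg


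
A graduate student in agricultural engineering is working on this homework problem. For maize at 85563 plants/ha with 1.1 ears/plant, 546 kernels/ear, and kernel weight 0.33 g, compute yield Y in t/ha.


Y = density * ears * kernels * kw
  = 85563 * 1.1 * 546 * 0.33 g/ha
  = 16958415.47 g/ha
  = 16958.42 kg/ha = 16.96 t/ha


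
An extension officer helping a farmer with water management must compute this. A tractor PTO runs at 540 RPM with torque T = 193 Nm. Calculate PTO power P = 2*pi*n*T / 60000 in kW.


P = 2*pi*n*T / 60000
  = 2*pi * 540 * 193 / 60000
  = 654833.57 / 60000
  = 10.91 kW


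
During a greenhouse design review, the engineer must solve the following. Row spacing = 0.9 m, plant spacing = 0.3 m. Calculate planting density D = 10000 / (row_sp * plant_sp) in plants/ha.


D = 10000 / (row_sp * plant_sp)
  = 10000 / (0.9 * 0.3)
  = 10000 / 0.2700
  = 37037.04 plants/ha


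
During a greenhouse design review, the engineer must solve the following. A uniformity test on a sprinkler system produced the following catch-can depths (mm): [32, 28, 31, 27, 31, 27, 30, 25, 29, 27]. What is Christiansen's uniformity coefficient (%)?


xbar = 287 / 10 = 28.700
sum|xi - xbar| = 19
CU = 100 * (1 - 19 / (10 * 28.700))
   = 100 * (1 - 0.0662)
   = 93.38%


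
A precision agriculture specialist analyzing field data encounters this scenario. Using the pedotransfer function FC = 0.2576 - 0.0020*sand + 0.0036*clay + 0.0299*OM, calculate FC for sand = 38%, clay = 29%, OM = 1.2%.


FC = 0.2576 - 0.0020*38 + 0.0036*29 + 0.0299*1.2
   = 0.2576 - 0.0760 + 0.1044 + 0.0359
   = 0.3219


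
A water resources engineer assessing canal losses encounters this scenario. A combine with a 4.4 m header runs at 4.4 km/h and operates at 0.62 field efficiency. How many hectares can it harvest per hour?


C = w * v * eta_f / 10
  = 4.4 * 4.4 * 0.62 / 10
  = 12.00 / 10
  = 1.20 ha/h


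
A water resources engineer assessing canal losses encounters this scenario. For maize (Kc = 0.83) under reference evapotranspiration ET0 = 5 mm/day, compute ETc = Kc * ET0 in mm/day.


ETc = Kc * ET0
    = 0.83 * 5
    = 4.15 mm/day


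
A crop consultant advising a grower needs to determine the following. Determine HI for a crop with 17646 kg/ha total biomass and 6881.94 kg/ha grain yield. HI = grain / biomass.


HI = grain_yield / biomass
   = 6881.94 / 17646
   = 0.39


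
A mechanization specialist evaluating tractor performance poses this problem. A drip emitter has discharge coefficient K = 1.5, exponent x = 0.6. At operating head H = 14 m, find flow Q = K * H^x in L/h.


Q = K * H^x
  = 1.5 * 14^0.6
  = 1.5 * 4.8717
  = 7.31 L/h


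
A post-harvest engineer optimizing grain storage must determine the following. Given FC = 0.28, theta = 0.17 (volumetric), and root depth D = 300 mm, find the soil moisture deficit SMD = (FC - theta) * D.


SMD = (FC - theta) * D
    = (0.28 - 0.17) * 300
    = 0.110 * 300
    = 33 mm


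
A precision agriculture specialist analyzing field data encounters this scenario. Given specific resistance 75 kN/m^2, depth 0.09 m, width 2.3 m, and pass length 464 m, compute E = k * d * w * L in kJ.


E = k * d * w * L
  = 75 * 0.09 * 2.3 * 464
  = 7203.60 kJ


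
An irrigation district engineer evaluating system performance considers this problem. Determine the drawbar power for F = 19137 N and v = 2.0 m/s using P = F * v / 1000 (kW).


P = F * v / 1000
  = 19137 * 2.0 / 1000
  = 38274 / 1000
  = 38.27 kW


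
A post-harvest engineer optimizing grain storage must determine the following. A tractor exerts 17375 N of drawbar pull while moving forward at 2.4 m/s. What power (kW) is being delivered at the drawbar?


P = F * v / 1000
  = 17375 * 2.4 / 1000
  = 41700 / 1000
  = 41.70 kW


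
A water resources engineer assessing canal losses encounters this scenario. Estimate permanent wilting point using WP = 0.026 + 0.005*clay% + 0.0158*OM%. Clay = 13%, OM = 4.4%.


WP = 0.026 + 0.005*13 + 0.0158*4.4
   = 0.026 + 0.0650 + 0.0695
   = 0.1605


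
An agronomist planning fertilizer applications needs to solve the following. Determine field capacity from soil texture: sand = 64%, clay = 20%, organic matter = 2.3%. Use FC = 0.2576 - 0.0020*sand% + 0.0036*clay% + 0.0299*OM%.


FC = 0.2576 - 0.0020*64 + 0.0036*20 + 0.0299*2.3
   = 0.2576 - 0.1280 + 0.0720 + 0.0688
   = 0.2704


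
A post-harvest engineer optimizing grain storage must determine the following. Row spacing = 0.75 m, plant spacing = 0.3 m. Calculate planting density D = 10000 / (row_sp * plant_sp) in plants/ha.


D = 10000 / (row_sp * plant_sp)
  = 10000 / (0.75 * 0.3)
  = 10000 / 0.2250
  = 44444.44 plants/ha


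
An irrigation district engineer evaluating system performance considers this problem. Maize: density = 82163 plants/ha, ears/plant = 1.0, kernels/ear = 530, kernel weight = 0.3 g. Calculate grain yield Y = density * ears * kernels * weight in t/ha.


Y = density * ears * kernels * kw
  = 82163 * 1.0 * 530 * 0.3 g/ha
  = 13063917 g/ha
  = 13063.92 kg/ha = 13.06 t/ha


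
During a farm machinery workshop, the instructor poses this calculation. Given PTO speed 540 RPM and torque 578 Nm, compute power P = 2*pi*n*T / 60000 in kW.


P = 2*pi*n*T / 60000
  = 2*pi * 540 * 578 / 60000
  = 1961107.80 / 60000
  = 32.69 kW


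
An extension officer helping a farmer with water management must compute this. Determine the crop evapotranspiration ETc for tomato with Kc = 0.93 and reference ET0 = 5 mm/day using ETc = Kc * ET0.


ETc = Kc * ET0
    = 0.93 * 5
    = 4.65 mm/day


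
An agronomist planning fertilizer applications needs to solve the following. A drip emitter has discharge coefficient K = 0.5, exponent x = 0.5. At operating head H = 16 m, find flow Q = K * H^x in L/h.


Q = K * H^x
  = 0.5 * 16^0.5
  = 0.5 * 4
  = 2 L/h


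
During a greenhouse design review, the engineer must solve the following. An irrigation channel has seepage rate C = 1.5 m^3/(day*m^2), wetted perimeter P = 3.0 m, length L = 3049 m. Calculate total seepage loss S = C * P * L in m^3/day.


S = C * P * L
  = 1.5 * 3.0 * 3049
  = 13720.50 m^3/day


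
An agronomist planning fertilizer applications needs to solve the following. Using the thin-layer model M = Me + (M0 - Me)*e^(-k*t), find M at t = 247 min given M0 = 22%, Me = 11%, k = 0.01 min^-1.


M = Me + (M0 - Me) * e^(-k*t)
  = 11 + (22 - 11) * e^(-0.01*247)
  = 11 + 11 * e^(-2.470)
  = 11 + 11 * 0.08458
  = 11 + 0.9304
  = 11.93%


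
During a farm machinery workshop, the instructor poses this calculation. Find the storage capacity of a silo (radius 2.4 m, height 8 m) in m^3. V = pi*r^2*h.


V = pi * r^2 * h
  = pi * 2.4^2 * 8
  = pi * 5.76 * 8
  = 144.76 m^3


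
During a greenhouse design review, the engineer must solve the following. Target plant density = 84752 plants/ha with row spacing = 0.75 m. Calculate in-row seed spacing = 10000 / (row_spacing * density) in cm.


spacing = 10000 / (row_sp * density)
        = 10000 / (0.75 * 84752)
        = 10000 / 63564
        = 0.15732 m = 15.73 cm
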